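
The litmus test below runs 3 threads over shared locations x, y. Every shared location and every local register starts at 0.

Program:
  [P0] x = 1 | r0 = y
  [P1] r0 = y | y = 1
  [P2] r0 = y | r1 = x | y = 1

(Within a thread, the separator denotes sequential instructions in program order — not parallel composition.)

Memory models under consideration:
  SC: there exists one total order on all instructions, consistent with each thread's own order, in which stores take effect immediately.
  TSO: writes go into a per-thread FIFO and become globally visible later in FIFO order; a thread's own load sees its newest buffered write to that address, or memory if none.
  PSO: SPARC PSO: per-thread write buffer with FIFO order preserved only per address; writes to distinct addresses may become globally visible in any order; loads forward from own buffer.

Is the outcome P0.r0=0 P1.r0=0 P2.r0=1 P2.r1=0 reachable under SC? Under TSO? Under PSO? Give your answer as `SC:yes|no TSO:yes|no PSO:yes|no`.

outcome vector order: (P0.r0,P1.r0,P2.r0,P2.r1)
SC (11): <0 0 0 0>; <0 0 0 1>; <0 0 1 1>; <0 1 0 0>; <0 1 0 1>; <1 0 0 0>; <1 0 0 1>; <1 0 1 0>; <1 0 1 1>; <1 1 0 0>; <1 1 0 1>
TSO (12): <0 0 0 0>; <0 0 0 1>; <0 0 1 0>; <0 0 1 1>; <0 1 0 0>; <0 1 0 1>; <1 0 0 0>; <1 0 0 1>; <1 0 1 0>; <1 0 1 1>; <1 1 0 0>; <1 1 0 1>
PSO (12): <0 0 0 0>; <0 0 0 1>; <0 0 1 0>; <0 0 1 1>; <0 1 0 0>; <0 1 0 1>; <1 0 0 0>; <1 0 0 1>; <1 0 1 0>; <1 0 1 1>; <1 1 0 0>; <1 1 0 1>
target <0 0 1 0> ∈ {TSO,PSO}

SC:no TSO:yes PSO:yes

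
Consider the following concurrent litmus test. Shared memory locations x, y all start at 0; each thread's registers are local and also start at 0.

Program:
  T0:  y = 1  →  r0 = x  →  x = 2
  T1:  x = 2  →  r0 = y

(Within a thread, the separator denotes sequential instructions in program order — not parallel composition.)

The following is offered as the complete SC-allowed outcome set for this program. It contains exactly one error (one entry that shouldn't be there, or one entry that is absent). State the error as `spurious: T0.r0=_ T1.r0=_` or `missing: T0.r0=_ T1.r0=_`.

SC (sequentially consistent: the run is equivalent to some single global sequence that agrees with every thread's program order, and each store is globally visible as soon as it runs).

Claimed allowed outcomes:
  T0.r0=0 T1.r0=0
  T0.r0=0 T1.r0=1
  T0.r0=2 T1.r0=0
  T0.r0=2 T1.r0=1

outcome vector order: (T0.r0,T1.r0)
SC (3): 01, 20, 21
claimed∖SC = {00}

spurious: T0.r0=0 T1.r0=0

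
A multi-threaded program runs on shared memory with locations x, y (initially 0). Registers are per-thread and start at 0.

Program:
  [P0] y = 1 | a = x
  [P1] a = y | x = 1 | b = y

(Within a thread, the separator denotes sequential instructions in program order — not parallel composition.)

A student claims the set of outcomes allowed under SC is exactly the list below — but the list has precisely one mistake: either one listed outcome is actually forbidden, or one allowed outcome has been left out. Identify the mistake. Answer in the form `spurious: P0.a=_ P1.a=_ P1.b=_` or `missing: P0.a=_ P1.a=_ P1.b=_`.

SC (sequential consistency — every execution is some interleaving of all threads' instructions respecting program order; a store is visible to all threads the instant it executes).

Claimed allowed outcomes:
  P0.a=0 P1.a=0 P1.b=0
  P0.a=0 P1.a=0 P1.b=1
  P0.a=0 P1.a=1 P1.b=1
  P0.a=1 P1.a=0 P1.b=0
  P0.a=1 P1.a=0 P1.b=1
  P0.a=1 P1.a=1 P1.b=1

outcome vector order: (P0.a,P1.a,P1.b)
SC (5): 0/0/1, 0/1/1, 1/0/0, 1/0/1, 1/1/1
claimed∖SC = {0/0/0}

spurious: P0.a=0 P1.a=0 P1.b=0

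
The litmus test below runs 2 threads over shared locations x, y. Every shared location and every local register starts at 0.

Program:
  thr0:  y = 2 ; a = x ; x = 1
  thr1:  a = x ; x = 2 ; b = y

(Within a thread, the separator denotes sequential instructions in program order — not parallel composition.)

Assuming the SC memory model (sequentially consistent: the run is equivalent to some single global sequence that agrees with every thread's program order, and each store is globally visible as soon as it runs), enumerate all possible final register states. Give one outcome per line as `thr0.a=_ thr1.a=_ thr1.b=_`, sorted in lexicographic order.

outcome vector order: (thr0.a,thr1.a,thr1.b)
|SC outcomes| = 4

thr0.a=0 thr1.a=0 thr1.b=2
thr0.a=0 thr1.a=1 thr1.b=2
thr0.a=2 thr1.a=0 thr1.b=0
thr0.a=2 thr1.a=0 thr1.b=2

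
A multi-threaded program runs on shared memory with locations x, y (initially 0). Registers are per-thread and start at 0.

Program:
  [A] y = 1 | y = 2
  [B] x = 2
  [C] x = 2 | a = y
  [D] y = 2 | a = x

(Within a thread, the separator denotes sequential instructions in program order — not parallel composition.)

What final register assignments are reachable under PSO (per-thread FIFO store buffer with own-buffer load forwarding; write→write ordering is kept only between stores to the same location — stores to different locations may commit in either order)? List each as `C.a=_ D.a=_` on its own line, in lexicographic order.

C.a=0 D.a=0
C.a=0 D.a=2
C.a=1 D.a=0
C.a=1 D.a=2
C.a=2 D.a=0
C.a=2 D.a=2

outcome vector order: (C.a,D.a)
|PSO outcomes| = 6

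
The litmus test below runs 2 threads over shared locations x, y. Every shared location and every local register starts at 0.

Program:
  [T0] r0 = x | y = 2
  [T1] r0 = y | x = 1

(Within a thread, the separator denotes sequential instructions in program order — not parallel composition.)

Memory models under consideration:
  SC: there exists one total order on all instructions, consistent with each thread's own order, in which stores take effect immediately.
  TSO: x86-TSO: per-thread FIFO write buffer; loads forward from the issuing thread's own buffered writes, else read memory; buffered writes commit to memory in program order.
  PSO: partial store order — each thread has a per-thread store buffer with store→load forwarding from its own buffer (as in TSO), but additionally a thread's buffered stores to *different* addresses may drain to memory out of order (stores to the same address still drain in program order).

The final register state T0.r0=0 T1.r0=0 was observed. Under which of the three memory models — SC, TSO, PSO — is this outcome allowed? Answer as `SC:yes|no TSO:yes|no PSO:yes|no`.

SC:yes TSO:yes PSO:yes

outcome vector order: (T0.r0,T1.r0)
SC: 3 outcomes — {0/0; 0/2; 1/0}
TSO: 3 outcomes — {0/0; 0/2; 1/0}
PSO: 3 outcomes — {0/0; 0/2; 1/0}
target 0/0 ∈ {SC,TSO,PSO}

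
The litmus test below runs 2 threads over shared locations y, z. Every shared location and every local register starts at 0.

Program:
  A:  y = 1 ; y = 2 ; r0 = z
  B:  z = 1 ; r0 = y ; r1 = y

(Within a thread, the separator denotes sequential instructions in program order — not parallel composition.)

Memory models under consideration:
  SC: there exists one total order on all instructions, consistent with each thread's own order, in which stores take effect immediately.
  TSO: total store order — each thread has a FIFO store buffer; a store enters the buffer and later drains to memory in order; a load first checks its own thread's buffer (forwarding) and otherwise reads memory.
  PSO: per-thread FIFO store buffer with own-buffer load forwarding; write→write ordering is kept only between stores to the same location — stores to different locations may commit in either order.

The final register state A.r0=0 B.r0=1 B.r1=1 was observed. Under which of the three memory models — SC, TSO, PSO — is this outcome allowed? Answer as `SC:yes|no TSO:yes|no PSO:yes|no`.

SC:no TSO:yes PSO:yes

outcome vector order: (A.r0,B.r0,B.r1)
[SC] allowed = {022 100 101 102 111 112 122}
[TSO] allowed = {000 001 002 011 012 022 100 101 102 111 112 122}
[PSO] allowed = {000 001 002 011 012 022 100 101 102 111 112 122}
target 011 ∈ {TSO,PSO}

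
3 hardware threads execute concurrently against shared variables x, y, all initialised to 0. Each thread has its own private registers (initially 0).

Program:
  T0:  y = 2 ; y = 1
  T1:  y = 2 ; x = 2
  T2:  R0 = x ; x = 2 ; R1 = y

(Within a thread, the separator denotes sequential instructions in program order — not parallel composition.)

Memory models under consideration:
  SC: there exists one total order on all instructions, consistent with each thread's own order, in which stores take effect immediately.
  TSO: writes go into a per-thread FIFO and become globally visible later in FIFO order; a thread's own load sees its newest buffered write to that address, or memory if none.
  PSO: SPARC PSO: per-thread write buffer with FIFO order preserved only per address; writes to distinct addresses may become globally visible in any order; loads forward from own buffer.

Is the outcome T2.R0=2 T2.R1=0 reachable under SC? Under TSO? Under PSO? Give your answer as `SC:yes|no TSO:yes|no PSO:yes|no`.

SC:no TSO:no PSO:yes

outcome vector order: (T2.R0,T2.R1)
under SC → <0 0>, <0 1>, <0 2>, <2 1>, <2 2>
under TSO → <0 0>, <0 1>, <0 2>, <2 1>, <2 2>
under PSO → <0 0>, <0 1>, <0 2>, <2 0>, <2 1>, <2 2>
target <2 0> ∈ {PSO}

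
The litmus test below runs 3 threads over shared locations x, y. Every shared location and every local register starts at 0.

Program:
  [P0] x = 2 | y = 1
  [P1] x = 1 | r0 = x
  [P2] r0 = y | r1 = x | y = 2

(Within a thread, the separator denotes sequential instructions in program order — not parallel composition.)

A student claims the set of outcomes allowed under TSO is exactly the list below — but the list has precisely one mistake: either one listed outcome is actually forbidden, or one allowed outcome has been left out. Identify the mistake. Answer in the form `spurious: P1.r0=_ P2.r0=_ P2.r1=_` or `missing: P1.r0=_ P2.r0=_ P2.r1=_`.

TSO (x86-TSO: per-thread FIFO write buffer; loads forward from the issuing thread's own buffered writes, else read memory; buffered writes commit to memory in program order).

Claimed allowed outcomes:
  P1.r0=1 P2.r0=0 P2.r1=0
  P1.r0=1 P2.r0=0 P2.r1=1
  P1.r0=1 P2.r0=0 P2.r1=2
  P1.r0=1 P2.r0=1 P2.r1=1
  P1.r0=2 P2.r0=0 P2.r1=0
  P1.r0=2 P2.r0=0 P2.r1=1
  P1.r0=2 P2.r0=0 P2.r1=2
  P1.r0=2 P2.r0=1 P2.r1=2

outcome vector order: (P1.r0,P2.r0,P2.r1)
[TSO] allowed = {100; 101; 102; 111; 112; 200; 201; 202; 212}
TSO∖claimed = {112}

missing: P1.r0=1 P2.r0=1 P2.r1=2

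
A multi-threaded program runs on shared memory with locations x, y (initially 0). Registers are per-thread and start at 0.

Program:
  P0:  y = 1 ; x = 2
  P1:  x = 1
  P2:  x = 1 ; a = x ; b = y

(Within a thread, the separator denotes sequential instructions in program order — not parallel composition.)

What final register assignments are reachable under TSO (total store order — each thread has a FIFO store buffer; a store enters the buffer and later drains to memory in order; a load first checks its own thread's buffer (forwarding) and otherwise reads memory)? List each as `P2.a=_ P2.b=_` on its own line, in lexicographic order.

P2.a=1 P2.b=0
P2.a=1 P2.b=1
P2.a=2 P2.b=1

outcome vector order: (P2.a,P2.b)
|TSO outcomes| = 3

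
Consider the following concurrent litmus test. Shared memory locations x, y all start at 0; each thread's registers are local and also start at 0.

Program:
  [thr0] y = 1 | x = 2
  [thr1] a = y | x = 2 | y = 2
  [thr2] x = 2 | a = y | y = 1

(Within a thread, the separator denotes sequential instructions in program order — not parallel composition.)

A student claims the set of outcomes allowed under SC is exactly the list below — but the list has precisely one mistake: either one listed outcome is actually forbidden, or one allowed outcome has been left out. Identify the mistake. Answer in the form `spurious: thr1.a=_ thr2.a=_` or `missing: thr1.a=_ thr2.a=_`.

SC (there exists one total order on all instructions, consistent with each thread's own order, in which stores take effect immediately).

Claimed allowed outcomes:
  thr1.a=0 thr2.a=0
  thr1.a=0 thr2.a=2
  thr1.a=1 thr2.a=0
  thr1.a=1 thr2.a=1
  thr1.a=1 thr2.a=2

outcome vector order: (thr1.a,thr2.a)
SC (6): <0 0> <0 1> <0 2> <1 0> <1 1> <1 2>
SC∖claimed = {<0 1>}

missing: thr1.a=0 thr2.a=1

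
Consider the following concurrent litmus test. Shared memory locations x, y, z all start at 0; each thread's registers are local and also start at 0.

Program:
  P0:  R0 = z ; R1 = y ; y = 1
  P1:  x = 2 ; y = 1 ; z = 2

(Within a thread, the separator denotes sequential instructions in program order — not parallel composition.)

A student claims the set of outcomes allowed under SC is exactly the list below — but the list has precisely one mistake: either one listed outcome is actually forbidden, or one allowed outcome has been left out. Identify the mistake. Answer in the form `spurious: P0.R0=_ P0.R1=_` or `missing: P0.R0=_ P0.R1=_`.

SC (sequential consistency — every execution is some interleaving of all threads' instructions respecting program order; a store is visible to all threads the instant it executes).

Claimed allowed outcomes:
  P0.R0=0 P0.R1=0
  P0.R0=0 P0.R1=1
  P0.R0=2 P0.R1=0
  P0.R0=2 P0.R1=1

spurious: P0.R0=2 P0.R1=0

outcome vector order: (P0.R0,P0.R1)
[SC] allowed = {<0 0>; <0 1>; <2 1>}
claimed∖SC = {<2 0>}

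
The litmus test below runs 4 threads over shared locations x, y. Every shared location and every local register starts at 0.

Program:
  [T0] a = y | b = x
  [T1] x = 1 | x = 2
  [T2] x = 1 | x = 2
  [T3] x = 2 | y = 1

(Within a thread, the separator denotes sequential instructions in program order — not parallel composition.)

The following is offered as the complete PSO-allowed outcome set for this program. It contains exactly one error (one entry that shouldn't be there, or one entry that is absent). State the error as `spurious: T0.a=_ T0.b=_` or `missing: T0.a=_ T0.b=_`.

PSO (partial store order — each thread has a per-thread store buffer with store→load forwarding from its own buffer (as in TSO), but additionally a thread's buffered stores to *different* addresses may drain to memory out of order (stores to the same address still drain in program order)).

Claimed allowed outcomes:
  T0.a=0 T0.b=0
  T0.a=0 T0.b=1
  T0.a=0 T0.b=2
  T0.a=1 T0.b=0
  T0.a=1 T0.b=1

missing: T0.a=1 T0.b=2

outcome vector order: (T0.a,T0.b)
PSO: 6 outcomes — {<0 0> <0 1> <0 2> <1 0> <1 1> <1 2>}
PSO∖claimed = {<1 2>}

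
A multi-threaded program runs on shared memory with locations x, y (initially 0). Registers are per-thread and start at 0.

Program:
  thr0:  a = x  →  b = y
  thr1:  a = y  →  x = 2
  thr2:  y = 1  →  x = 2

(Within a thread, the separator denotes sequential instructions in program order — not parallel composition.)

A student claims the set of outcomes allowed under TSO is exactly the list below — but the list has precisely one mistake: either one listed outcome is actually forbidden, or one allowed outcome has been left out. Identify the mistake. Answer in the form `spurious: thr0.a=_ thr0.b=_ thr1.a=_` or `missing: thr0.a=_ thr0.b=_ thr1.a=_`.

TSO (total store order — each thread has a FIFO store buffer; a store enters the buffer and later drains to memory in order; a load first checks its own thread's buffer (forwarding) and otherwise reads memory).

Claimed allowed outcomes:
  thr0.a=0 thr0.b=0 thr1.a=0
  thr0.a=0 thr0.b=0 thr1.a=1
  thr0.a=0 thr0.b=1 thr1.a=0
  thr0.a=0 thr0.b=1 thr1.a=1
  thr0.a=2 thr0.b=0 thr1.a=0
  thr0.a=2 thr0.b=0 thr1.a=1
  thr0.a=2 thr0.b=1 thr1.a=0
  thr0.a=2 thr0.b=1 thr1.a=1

outcome vector order: (thr0.a,thr0.b,thr1.a)
TSO: 7 outcomes — {<0 0 0>; <0 0 1>; <0 1 0>; <0 1 1>; <2 0 0>; <2 1 0>; <2 1 1>}
claimed∖TSO = {<2 0 1>}

spurious: thr0.a=2 thr0.b=0 thr1.a=1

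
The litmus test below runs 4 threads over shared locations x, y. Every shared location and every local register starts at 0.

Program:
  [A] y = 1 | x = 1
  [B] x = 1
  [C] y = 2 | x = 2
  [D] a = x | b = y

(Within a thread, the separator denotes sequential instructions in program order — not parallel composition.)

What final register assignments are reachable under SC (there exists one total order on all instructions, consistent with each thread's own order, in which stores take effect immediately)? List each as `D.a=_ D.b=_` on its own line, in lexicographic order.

D.a=0 D.b=0
D.a=0 D.b=1
D.a=0 D.b=2
D.a=1 D.b=0
D.a=1 D.b=1
D.a=1 D.b=2
D.a=2 D.b=1
D.a=2 D.b=2

outcome vector order: (D.a,D.b)
|SC outcomes| = 8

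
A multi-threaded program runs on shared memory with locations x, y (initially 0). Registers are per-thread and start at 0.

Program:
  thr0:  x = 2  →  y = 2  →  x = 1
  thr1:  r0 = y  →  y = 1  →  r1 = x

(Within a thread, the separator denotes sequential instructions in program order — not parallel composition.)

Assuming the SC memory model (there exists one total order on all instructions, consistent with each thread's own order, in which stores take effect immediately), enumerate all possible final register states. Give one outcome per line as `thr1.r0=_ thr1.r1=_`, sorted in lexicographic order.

outcome vector order: (thr1.r0,thr1.r1)
|SC outcomes| = 5

thr1.r0=0 thr1.r1=0
thr1.r0=0 thr1.r1=1
thr1.r0=0 thr1.r1=2
thr1.r0=2 thr1.r1=1
thr1.r0=2 thr1.r1=2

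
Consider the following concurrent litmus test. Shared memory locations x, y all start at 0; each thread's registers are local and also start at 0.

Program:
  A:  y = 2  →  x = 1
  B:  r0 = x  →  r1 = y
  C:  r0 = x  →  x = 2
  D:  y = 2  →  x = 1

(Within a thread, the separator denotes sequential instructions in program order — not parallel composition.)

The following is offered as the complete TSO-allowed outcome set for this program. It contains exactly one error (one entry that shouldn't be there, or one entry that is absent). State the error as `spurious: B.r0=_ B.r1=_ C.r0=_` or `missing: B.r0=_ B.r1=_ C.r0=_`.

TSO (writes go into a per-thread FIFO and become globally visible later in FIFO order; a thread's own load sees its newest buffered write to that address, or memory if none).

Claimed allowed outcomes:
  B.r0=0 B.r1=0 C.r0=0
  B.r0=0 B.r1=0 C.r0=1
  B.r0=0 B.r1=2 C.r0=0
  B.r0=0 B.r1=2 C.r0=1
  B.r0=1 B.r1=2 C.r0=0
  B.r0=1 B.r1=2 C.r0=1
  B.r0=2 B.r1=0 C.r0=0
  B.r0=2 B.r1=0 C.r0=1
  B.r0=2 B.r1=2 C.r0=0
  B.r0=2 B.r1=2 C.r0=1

spurious: B.r0=2 B.r1=0 C.r0=1

outcome vector order: (B.r0,B.r1,C.r0)
[TSO] allowed = {(0,0,0) (0,0,1) (0,2,0) (0,2,1) (1,2,0) (1,2,1) (2,0,0) (2,2,0) (2,2,1)}
claimed∖TSO = {(2,0,1)}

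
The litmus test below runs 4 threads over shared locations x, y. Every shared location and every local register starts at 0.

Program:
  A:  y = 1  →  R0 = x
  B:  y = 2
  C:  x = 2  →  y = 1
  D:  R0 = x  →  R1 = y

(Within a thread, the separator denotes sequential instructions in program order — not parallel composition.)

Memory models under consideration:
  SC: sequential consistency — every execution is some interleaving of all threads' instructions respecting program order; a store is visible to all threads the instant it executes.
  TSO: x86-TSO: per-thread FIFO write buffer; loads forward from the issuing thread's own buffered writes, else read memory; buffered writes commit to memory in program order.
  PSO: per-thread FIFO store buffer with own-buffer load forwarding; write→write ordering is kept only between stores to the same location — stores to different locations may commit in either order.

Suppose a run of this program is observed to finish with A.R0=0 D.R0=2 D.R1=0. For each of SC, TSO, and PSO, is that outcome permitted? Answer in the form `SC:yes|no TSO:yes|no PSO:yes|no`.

SC:no TSO:yes PSO:yes

outcome vector order: (A.R0,D.R0,D.R1)
under SC → <0 0 0>; <0 0 1>; <0 0 2>; <0 2 1>; <0 2 2>; <2 0 0>; <2 0 1>; <2 0 2>; <2 2 0>; <2 2 1>; <2 2 2>
under TSO → <0 0 0>; <0 0 1>; <0 0 2>; <0 2 0>; <0 2 1>; <0 2 2>; <2 0 0>; <2 0 1>; <2 0 2>; <2 2 0>; <2 2 1>; <2 2 2>
under PSO → <0 0 0>; <0 0 1>; <0 0 2>; <0 2 0>; <0 2 1>; <0 2 2>; <2 0 0>; <2 0 1>; <2 0 2>; <2 2 0>; <2 2 1>; <2 2 2>
target <0 2 0> ∈ {TSO,PSO}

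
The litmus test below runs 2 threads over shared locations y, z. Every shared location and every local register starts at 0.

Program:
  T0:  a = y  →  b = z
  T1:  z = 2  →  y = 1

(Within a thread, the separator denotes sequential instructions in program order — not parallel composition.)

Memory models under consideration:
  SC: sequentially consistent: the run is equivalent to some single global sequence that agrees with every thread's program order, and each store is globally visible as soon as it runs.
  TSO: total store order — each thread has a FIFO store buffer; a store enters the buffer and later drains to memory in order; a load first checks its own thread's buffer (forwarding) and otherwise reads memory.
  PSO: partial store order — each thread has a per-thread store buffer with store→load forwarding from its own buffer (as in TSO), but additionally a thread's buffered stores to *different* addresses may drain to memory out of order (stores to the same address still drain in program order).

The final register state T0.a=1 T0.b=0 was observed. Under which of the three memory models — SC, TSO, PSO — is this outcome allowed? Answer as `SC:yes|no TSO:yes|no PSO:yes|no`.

SC:no TSO:no PSO:yes

outcome vector order: (T0.a,T0.b)
SC: 3 outcomes — {00, 02, 12}
TSO: 3 outcomes — {00, 02, 12}
PSO: 4 outcomes — {00, 02, 10, 12}
target 10 ∈ {PSO}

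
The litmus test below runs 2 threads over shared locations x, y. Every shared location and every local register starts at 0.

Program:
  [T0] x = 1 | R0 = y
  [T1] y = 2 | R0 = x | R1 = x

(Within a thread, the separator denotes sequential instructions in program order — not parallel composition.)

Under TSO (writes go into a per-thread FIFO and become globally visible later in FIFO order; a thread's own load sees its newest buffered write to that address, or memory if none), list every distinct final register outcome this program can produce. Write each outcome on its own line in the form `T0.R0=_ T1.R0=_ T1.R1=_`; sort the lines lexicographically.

T0.R0=0 T1.R0=0 T1.R1=0
T0.R0=0 T1.R0=0 T1.R1=1
T0.R0=0 T1.R0=1 T1.R1=1
T0.R0=2 T1.R0=0 T1.R1=0
T0.R0=2 T1.R0=0 T1.R1=1
T0.R0=2 T1.R0=1 T1.R1=1

outcome vector order: (T0.R0,T1.R0,T1.R1)
|TSO outcomes| = 6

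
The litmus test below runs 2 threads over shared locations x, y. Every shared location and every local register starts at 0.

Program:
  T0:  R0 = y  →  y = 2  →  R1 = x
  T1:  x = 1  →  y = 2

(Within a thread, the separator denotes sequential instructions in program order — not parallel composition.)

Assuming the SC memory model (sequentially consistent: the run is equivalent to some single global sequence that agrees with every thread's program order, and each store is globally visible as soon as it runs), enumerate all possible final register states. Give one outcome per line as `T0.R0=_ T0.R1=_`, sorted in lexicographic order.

outcome vector order: (T0.R0,T0.R1)
|SC outcomes| = 3

T0.R0=0 T0.R1=0
T0.R0=0 T0.R1=1
T0.R0=2 T0.R1=1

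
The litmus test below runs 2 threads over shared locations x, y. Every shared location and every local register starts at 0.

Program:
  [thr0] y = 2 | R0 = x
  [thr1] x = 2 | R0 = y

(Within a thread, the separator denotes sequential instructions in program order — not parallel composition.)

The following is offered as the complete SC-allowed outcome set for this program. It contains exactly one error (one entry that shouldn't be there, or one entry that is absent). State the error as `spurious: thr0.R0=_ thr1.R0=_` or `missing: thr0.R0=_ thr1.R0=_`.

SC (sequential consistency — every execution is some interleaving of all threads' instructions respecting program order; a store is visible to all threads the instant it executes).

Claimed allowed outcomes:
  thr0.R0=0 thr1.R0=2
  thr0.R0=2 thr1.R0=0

outcome vector order: (thr0.R0,thr1.R0)
SC (3): 0/2 2/0 2/2
SC∖claimed = {2/2}

missing: thr0.R0=2 thr1.R0=2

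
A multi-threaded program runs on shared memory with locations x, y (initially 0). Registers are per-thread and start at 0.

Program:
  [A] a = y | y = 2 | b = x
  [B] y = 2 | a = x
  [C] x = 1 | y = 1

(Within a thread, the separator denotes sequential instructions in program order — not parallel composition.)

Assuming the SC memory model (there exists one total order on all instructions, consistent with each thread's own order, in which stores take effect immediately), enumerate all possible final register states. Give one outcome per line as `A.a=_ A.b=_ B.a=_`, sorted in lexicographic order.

outcome vector order: (A.a,A.b,B.a)
|SC outcomes| = 10

A.a=0 A.b=0 B.a=0
A.a=0 A.b=0 B.a=1
A.a=0 A.b=1 B.a=0
A.a=0 A.b=1 B.a=1
A.a=1 A.b=1 B.a=0
A.a=1 A.b=1 B.a=1
A.a=2 A.b=0 B.a=0
A.a=2 A.b=0 B.a=1
A.a=2 A.b=1 B.a=0
A.a=2 A.b=1 B.a=1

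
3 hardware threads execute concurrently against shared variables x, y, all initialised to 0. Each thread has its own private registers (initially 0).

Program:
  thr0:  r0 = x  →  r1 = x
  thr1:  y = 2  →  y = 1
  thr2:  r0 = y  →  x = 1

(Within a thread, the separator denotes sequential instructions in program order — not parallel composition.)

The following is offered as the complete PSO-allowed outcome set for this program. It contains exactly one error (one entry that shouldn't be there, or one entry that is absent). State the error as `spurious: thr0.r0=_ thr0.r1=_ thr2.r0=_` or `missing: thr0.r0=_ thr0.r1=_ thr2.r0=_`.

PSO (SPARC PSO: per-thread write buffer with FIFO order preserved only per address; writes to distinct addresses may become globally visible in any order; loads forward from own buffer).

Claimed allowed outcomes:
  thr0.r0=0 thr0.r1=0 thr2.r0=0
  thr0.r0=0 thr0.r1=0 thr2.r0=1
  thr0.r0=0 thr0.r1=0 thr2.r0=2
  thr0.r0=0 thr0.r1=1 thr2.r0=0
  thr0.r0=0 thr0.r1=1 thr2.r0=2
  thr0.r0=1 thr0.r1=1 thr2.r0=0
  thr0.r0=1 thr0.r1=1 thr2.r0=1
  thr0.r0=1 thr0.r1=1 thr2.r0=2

outcome vector order: (thr0.r0,thr0.r1,thr2.r0)
under PSO → 0/0/0; 0/0/1; 0/0/2; 0/1/0; 0/1/1; 0/1/2; 1/1/0; 1/1/1; 1/1/2
PSO∖claimed = {0/1/1}

missing: thr0.r0=0 thr0.r1=1 thr2.r0=1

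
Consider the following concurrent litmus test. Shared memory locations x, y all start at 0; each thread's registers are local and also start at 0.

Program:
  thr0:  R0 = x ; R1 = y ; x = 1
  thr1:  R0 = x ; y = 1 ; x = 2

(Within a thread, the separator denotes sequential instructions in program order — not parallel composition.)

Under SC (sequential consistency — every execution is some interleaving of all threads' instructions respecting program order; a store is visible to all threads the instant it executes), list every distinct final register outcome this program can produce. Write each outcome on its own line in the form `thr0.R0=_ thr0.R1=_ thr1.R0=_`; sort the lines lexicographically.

outcome vector order: (thr0.R0,thr0.R1,thr1.R0)
|SC outcomes| = 4

thr0.R0=0 thr0.R1=0 thr1.R0=0
thr0.R0=0 thr0.R1=0 thr1.R0=1
thr0.R0=0 thr0.R1=1 thr1.R0=0
thr0.R0=2 thr0.R1=1 thr1.R0=0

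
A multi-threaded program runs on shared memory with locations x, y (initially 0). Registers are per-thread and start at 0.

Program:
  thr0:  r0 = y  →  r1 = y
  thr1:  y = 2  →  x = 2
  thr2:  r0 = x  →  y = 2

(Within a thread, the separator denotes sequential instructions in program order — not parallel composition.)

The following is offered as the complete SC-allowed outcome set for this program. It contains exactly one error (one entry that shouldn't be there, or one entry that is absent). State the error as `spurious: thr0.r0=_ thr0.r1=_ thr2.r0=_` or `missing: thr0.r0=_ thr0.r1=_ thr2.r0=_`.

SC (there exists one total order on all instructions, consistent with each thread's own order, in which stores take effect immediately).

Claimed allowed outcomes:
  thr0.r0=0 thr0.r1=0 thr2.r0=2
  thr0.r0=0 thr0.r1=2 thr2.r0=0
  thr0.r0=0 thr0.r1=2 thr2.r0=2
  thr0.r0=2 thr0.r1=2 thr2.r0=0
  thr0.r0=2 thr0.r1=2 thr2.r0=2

missing: thr0.r0=0 thr0.r1=0 thr2.r0=0

outcome vector order: (thr0.r0,thr0.r1,thr2.r0)
[SC] allowed = {0/0/0, 0/0/2, 0/2/0, 0/2/2, 2/2/0, 2/2/2}
SC∖claimed = {0/0/0}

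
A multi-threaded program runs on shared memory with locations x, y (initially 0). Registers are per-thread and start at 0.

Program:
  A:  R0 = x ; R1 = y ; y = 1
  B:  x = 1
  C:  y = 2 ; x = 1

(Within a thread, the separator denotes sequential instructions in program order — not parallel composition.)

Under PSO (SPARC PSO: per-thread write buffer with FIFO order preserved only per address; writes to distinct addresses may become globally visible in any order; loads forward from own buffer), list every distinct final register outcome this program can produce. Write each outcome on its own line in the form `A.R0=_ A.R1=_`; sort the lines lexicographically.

A.R0=0 A.R1=0
A.R0=0 A.R1=2
A.R0=1 A.R1=0
A.R0=1 A.R1=2

outcome vector order: (A.R0,A.R1)
|PSO outcomes| = 4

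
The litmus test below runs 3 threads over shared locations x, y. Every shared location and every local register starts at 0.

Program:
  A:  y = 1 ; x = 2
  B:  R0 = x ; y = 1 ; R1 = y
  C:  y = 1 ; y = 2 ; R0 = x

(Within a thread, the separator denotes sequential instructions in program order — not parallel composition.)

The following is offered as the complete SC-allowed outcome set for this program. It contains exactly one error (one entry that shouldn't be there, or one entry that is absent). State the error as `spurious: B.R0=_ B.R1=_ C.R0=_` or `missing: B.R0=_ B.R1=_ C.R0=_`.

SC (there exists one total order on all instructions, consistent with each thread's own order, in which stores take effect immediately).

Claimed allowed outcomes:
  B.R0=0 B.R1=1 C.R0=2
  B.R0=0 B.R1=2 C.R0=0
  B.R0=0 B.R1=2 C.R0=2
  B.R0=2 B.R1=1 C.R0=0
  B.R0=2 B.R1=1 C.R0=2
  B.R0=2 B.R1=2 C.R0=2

outcome vector order: (B.R0,B.R1,C.R0)
SC: 7 outcomes — {<0 1 0> <0 1 2> <0 2 0> <0 2 2> <2 1 0> <2 1 2> <2 2 2>}
SC∖claimed = {<0 1 0>}

missing: B.R0=0 B.R1=1 C.R0=0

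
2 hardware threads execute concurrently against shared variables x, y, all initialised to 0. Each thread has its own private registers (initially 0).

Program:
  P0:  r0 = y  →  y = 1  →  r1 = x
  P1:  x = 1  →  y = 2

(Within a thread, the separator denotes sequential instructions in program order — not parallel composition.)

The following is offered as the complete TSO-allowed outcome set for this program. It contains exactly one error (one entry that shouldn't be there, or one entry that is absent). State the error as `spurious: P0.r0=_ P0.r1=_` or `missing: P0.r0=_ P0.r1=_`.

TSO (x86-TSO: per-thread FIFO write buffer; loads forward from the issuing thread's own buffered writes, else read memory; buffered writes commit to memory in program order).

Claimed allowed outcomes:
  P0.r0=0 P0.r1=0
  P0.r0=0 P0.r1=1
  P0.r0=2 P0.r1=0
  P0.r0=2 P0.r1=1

spurious: P0.r0=2 P0.r1=0

outcome vector order: (P0.r0,P0.r1)
TSO: 3 outcomes — {(0,0) (0,1) (2,1)}
claimed∖TSO = {(2,0)}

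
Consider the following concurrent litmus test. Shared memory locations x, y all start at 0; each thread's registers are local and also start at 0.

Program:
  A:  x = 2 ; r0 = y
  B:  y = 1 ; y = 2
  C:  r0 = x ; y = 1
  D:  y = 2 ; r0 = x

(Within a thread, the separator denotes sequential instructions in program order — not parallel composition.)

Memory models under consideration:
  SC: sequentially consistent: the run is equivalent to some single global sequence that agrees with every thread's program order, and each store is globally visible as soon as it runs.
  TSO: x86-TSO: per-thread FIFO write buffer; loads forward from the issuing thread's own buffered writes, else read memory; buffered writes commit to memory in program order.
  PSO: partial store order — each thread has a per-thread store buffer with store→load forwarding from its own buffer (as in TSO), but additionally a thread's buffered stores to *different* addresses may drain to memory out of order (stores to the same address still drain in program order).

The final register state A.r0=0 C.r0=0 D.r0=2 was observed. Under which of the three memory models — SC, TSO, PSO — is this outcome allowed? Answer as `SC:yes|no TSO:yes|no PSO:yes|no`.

outcome vector order: (A.r0,C.r0,D.r0)
[SC] allowed = {002, 022, 100, 102, 120, 122, 200, 202, 220, 222}
[TSO] allowed = {000, 002, 020, 022, 100, 102, 120, 122, 200, 202, 220, 222}
[PSO] allowed = {000, 002, 020, 022, 100, 102, 120, 122, 200, 202, 220, 222}
target 002 ∈ {SC,TSO,PSO}

SC:yes TSO:yes PSO:yes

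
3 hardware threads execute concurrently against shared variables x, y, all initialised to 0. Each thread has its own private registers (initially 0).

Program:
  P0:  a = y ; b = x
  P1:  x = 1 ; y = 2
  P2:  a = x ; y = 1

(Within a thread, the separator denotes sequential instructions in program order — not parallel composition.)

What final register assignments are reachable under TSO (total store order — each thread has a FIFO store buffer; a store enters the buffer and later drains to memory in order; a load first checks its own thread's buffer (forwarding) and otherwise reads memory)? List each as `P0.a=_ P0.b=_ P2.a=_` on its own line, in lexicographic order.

outcome vector order: (P0.a,P0.b,P2.a)
|TSO outcomes| = 9

P0.a=0 P0.b=0 P2.a=0
P0.a=0 P0.b=0 P2.a=1
P0.a=0 P0.b=1 P2.a=0
P0.a=0 P0.b=1 P2.a=1
P0.a=1 P0.b=0 P2.a=0
P0.a=1 P0.b=1 P2.a=0
P0.a=1 P0.b=1 P2.a=1
P0.a=2 P0.b=1 P2.a=0
P0.a=2 P0.b=1 P2.a=1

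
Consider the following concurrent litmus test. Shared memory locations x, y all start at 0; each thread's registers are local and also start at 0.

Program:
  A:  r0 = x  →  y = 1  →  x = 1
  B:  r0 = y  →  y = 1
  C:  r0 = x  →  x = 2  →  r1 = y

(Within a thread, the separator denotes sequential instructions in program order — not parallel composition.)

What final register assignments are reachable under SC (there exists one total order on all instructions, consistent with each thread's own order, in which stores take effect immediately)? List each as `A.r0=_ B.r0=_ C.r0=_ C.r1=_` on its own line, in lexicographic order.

A.r0=0 B.r0=0 C.r0=0 C.r1=0
A.r0=0 B.r0=0 C.r0=0 C.r1=1
A.r0=0 B.r0=0 C.r0=1 C.r1=1
A.r0=0 B.r0=1 C.r0=0 C.r1=0
A.r0=0 B.r0=1 C.r0=0 C.r1=1
A.r0=0 B.r0=1 C.r0=1 C.r1=1
A.r0=2 B.r0=0 C.r0=0 C.r1=0
A.r0=2 B.r0=0 C.r0=0 C.r1=1
A.r0=2 B.r0=1 C.r0=0 C.r1=0
A.r0=2 B.r0=1 C.r0=0 C.r1=1

outcome vector order: (A.r0,B.r0,C.r0,C.r1)
|SC outcomes| = 10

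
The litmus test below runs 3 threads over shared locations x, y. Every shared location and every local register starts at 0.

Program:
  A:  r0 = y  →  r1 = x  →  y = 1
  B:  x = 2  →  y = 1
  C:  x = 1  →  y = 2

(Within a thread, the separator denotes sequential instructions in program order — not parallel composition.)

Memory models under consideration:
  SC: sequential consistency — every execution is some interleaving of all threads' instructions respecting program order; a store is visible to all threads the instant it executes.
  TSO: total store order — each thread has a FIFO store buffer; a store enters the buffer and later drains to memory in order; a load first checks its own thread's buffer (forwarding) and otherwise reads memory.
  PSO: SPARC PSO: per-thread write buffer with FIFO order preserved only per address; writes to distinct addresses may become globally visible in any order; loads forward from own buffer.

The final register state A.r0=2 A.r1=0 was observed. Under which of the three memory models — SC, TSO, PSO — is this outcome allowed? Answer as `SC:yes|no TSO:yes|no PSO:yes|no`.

SC:no TSO:no PSO:yes

outcome vector order: (A.r0,A.r1)
under SC → (0,0) (0,1) (0,2) (1,1) (1,2) (2,1) (2,2)
under TSO → (0,0) (0,1) (0,2) (1,1) (1,2) (2,1) (2,2)
under PSO → (0,0) (0,1) (0,2) (1,0) (1,1) (1,2) (2,0) (2,1) (2,2)
target (2,0) ∈ {PSO}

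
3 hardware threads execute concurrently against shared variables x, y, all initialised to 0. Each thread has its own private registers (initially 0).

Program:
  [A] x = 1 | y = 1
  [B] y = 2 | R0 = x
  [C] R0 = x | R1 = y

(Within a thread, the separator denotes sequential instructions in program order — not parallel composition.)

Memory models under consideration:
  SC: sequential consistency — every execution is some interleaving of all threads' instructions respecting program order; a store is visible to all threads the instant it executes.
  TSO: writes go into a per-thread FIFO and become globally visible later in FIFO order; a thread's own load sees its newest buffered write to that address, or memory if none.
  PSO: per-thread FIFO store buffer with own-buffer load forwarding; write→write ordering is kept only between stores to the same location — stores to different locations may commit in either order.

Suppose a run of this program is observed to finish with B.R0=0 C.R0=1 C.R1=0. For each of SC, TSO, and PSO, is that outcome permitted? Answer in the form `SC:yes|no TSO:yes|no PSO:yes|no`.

outcome vector order: (B.R0,C.R0,C.R1)
SC (11): 000 001 002 011 012 100 101 102 110 111 112
TSO (12): 000 001 002 010 011 012 100 101 102 110 111 112
PSO (12): 000 001 002 010 011 012 100 101 102 110 111 112
target 010 ∈ {TSO,PSO}

SC:no TSO:yes PSO:yes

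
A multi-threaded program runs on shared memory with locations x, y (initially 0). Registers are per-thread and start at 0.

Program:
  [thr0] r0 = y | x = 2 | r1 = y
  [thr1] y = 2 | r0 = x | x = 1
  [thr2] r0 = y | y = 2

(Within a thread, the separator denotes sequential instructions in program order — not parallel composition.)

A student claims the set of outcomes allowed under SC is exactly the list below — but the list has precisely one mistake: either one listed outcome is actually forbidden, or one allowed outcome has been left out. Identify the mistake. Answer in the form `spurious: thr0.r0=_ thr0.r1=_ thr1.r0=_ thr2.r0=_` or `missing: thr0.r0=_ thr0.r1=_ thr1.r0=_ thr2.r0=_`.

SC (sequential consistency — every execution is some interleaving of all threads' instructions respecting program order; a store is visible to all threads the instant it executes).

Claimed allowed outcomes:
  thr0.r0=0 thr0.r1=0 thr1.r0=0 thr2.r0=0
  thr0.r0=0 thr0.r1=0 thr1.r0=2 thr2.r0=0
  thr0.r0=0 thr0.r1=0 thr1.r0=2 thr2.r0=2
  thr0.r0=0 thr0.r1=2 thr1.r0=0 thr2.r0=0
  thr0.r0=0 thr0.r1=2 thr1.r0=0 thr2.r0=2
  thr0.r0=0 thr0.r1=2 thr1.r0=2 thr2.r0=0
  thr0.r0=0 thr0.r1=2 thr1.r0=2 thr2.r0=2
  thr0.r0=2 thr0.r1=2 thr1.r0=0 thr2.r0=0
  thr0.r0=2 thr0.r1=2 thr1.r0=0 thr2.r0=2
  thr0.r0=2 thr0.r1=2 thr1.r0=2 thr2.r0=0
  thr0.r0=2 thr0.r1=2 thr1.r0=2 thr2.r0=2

outcome vector order: (thr0.r0,thr0.r1,thr1.r0,thr2.r0)
[SC] allowed = {<0 0 2 0>; <0 0 2 2>; <0 2 0 0>; <0 2 0 2>; <0 2 2 0>; <0 2 2 2>; <2 2 0 0>; <2 2 0 2>; <2 2 2 0>; <2 2 2 2>}
claimed∖SC = {<0 0 0 0>}

spurious: thr0.r0=0 thr0.r1=0 thr1.r0=0 thr2.r0=0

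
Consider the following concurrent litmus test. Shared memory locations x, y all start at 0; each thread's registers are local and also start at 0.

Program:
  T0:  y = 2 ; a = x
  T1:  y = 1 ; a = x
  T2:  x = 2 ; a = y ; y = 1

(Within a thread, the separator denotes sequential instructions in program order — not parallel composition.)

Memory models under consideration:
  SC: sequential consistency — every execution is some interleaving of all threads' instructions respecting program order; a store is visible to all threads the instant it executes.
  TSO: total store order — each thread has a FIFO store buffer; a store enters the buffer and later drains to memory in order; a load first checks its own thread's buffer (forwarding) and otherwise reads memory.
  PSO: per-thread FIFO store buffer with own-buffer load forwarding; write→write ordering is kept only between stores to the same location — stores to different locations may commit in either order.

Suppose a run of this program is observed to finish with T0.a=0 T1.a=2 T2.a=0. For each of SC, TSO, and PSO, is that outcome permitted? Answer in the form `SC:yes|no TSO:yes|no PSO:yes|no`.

SC:no TSO:yes PSO:yes

outcome vector order: (T0.a,T1.a,T2.a)
SC (9): (0,0,1) (0,0,2) (0,2,1) (0,2,2) (2,0,1) (2,0,2) (2,2,0) (2,2,1) (2,2,2)
TSO (12): (0,0,0) (0,0,1) (0,0,2) (0,2,0) (0,2,1) (0,2,2) (2,0,0) (2,0,1) (2,0,2) (2,2,0) (2,2,1) (2,2,2)
PSO (12): (0,0,0) (0,0,1) (0,0,2) (0,2,0) (0,2,1) (0,2,2) (2,0,0) (2,0,1) (2,0,2) (2,2,0) (2,2,1) (2,2,2)
target (0,2,0) ∈ {TSO,PSO}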